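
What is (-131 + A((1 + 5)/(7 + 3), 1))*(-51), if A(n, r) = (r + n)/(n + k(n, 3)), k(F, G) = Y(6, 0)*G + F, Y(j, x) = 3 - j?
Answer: 86989/13 ≈ 6691.5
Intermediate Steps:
k(F, G) = F - 3*G (k(F, G) = (3 - 1*6)*G + F = (3 - 6)*G + F = -3*G + F = F - 3*G)
A(n, r) = (n + r)/(-9 + 2*n) (A(n, r) = (r + n)/(n + (n - 3*3)) = (n + r)/(n + (n - 9)) = (n + r)/(n + (-9 + n)) = (n + r)/(-9 + 2*n))
(-131 + A((1 + 5)/(7 + 3), 1))*(-51) = (-131 + ((1 + 5)/(7 + 3) + 1)/(-9 + 2*((1 + 5)/(7 + 3))))*(-51) = (-131 + (6/10 + 1)/(-9 + 2*(6/10)))*(-51) = (-131 + (6*(⅒) + 1)/(-9 + 2*(6*(⅒))))*(-51) = (-131 + (⅗ + 1)/(-9 + 2*(⅗)))*(-51) = (-131 + (8/5)/(-9 + 6/5))*(-51) = (-131 + (8/5)/(-39/5))*(-51) = (-131 - 5/39*8/5)*(-51) = (-131 - 8/39)*(-51) = -5117/39*(-51) = 86989/13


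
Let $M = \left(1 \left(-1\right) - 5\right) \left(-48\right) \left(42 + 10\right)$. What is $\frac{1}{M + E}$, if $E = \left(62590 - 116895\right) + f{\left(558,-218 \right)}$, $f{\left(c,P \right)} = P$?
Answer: $- \frac{1}{39547} \approx -2.5286 \cdot 10^{-5}$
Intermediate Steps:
$E = -54523$ ($E = \left(62590 - 116895\right) - 218 = -54305 - 218 = -54523$)
$M = 14976$ ($M = \left(-1 - 5\right) \left(-48\right) 52 = \left(-6\right) \left(-48\right) 52 = 288 \cdot 52 = 14976$)
$\frac{1}{M + E} = \frac{1}{14976 - 54523} = \frac{1}{-39547} = - \frac{1}{39547}$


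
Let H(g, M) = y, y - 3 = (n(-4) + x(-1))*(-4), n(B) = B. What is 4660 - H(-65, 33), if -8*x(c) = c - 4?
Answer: 9287/2 ≈ 4643.5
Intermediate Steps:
x(c) = ½ - c/8 (x(c) = -(c - 4)/8 = -(-4 + c)/8 = ½ - c/8)
y = 33/2 (y = 3 + (-4 + (½ - ⅛*(-1)))*(-4) = 3 + (-4 + (½ + ⅛))*(-4) = 3 + (-4 + 5/8)*(-4) = 3 - 27/8*(-4) = 3 + 27/2 = 33/2 ≈ 16.500)
H(g, M) = 33/2
4660 - H(-65, 33) = 4660 - 1*33/2 = 4660 - 33/2 = 9287/2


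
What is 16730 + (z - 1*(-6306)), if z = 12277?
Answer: 35313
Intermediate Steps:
16730 + (z - 1*(-6306)) = 16730 + (12277 - 1*(-6306)) = 16730 + (12277 + 6306) = 16730 + 18583 = 35313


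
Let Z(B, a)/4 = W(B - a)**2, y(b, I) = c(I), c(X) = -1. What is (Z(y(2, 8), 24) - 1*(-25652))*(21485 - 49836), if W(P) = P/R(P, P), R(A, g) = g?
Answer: -727373256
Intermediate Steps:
y(b, I) = -1
W(P) = 1 (W(P) = P/P = 1)
Z(B, a) = 4 (Z(B, a) = 4*1**2 = 4*1 = 4)
(Z(y(2, 8), 24) - 1*(-25652))*(21485 - 49836) = (4 - 1*(-25652))*(21485 - 49836) = (4 + 25652)*(-28351) = 25656*(-28351) = -727373256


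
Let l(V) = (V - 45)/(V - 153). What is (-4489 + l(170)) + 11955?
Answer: 127047/17 ≈ 7473.4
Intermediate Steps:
l(V) = (-45 + V)/(-153 + V)
(-4489 + l(170)) + 11955 = (-4489 + (-45 + 170)/(-153 + 170)) + 11955 = (-4489 + 125/17) + 11955 = -76188/17 + 11955 = 127047/17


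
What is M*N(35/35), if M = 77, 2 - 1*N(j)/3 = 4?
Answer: -462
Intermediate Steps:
N(j) = -6 (N(j) = 6 - 3*4 = 6 - 12 = -6)
M*N(35/35) = 77*(-6) = -462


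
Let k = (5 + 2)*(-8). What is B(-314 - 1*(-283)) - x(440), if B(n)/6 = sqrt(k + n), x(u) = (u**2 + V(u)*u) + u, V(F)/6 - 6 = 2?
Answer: -215160 + 6*I*sqrt(87) ≈ -2.1516e+5 + 55.964*I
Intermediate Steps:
V(F) = 48 (V(F) = 36 + 6*2 = 36 + 12 = 48)
x(u) = u**2 + 49*u (x(u) = (u**2 + 48*u) + u = u**2 + 49*u)
k = -56 (k = 7*(-8) = -56)
B(n) = 6*sqrt(-56 + n)
B(-314 - 1*(-283)) - x(440) = 6*sqrt(-56 + (-314 - 1*(-283))) - 440*(49 + 440) = 6*sqrt(-56 + (-314 + 283)) - 440*489 = 6*sqrt(-56 - 31) - 1*215160 = 6*sqrt(-87) - 215160 = 6*(I*sqrt(87)) - 215160 = 6*I*sqrt(87) - 215160 = -215160 + 6*I*sqrt(87)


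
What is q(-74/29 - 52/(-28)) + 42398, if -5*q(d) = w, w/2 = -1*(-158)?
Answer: 211674/5 ≈ 42335.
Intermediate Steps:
w = 316 (w = 2*(-1*(-158)) = 2*158 = 316)
q(d) = -316/5 (q(d) = -⅕*316 = -316/5)
q(-74/29 - 52/(-28)) + 42398 = -316/5 + 42398 = 211674/5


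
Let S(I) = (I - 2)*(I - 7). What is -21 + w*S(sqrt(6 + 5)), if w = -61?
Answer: -1546 + 549*sqrt(11) ≈ 274.83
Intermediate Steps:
S(I) = (-7 + I)*(-2 + I) (S(I) = (-2 + I)*(-7 + I) = (-7 + I)*(-2 + I))
-21 + w*S(sqrt(6 + 5)) = -21 - 61*(14 + (sqrt(6 + 5))**2 - 9*sqrt(6 + 5)) = -21 - 61*(14 + (sqrt(11))**2 - 9*sqrt(11)) = -21 - 61*(14 + 11 - 9*sqrt(11)) = -21 - 61*(25 - 9*sqrt(11)) = -21 + (-1525 + 549*sqrt(11)) = -1546 + 549*sqrt(11)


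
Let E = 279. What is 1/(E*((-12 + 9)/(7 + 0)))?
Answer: -7/837 ≈ -0.0083632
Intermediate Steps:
1/(E*((-12 + 9)/(7 + 0))) = 1/(279*((-12 + 9)/(7 + 0))) = 1/(279*(-3/7)) = 1/(-837/7) = -7/837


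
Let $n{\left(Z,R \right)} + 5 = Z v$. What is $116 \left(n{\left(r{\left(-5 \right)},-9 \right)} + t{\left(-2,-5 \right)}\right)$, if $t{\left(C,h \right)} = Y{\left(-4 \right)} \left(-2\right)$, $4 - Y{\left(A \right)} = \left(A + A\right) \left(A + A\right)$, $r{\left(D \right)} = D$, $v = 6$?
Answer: $9860$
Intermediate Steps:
$Y{\left(A \right)} = 4 - 4 A^{2}$ ($Y{\left(A \right)} = 4 - \left(A + A\right) \left(A + A\right) = 4 - 2 A 2 A = 4 - 4 A^{2}$)
$n{\left(Z,R \right)} = -5 + 6 Z$ ($n{\left(Z,R \right)} = -5 + Z 6 = -5 + 6 Z$)
$t{\left(C,h \right)} = 120$ ($t{\left(C,h \right)} = \left(4 - 4 \left(-4\right)^{2}\right) \left(-2\right) = \left(4 - 64\right) \left(-2\right) = \left(-60\right) \left(-2\right) = 120$)
$116 \left(n{\left(r{\left(-5 \right)},-9 \right)} + t{\left(-2,-5 \right)}\right) = 116 \left(\left(-5 + 6 \left(-5\right)\right) + 120\right) = 116 \left(\left(-5 - 30\right) + 120\right) = 116 \left(-35 + 120\right) = 116 \cdot 85 = 9860$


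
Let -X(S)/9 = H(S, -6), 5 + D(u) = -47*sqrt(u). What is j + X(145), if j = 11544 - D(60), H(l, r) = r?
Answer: 11603 + 94*sqrt(15) ≈ 11967.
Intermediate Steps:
D(u) = -5 - 47*sqrt(u)
X(S) = 54 (X(S) = -9*(-6) = 54)
j = 11549 + 94*sqrt(15) (j = 11544 - (-5 - 94*sqrt(15)) = 11544 + (5 + 94*sqrt(15)) = 11549 + 94*sqrt(15) ≈ 11913.)
j + X(145) = (11549 + 94*sqrt(15)) + 54 = 11603 + 94*sqrt(15)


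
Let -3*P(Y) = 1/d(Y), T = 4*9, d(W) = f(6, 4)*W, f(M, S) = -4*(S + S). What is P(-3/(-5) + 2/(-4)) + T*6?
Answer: 10373/48 ≈ 216.10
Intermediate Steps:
f(M, S) = -8*S
d(W) = -32*W (d(W) = (-8*4)*W = -32*W)
T = 36
P(Y) = 1/(96*Y) (P(Y) = -(-1/(32*Y))/3 = -(-1)/(96*Y) = 1/(96*Y))
P(-3/(-5) + 2/(-4)) + T*6 = 1/(96*(-3/(-5) + 2/(-4))) + 36*6 = 1/(96*(-3*(-1/5) + 2*(-1/4))) + 216 = 1/(96*(3/5 - 1/2)) + 216 = 1/(96*(1/10)) + 216 = (1/96)*10 + 216 = 5/48 + 216 = 10373/48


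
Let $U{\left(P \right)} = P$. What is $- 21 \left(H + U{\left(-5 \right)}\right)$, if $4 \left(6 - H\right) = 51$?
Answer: $\frac{987}{4} \approx 246.75$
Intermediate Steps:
$H = - \frac{27}{4}$ ($H = 6 - \frac{51}{4} = - \frac{27}{4} \approx -6.75$)
$- 21 \left(H + U{\left(-5 \right)}\right) = - 21 \left(- \frac{27}{4} - 5\right) = \left(-21\right) \left(- \frac{47}{4}\right) = \frac{987}{4}$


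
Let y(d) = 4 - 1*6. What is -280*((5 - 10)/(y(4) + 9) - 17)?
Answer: 4960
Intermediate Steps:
y(d) = -2 (y(d) = 4 - 6 = -2)
-280*((5 - 10)/(y(4) + 9) - 17) = -280*((5 - 10)/(-2 + 9) - 17) = -280*(-5/7 - 17) = -280*(-124)/7 = -14*(-2480/7) = 4960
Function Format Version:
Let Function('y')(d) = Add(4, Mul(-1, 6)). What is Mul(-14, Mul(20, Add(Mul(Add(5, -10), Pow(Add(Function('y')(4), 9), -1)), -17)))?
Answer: 4960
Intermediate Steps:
Function('y')(d) = -2 (Function('y')(d) = Add(4, -6) = -2)
Mul(-14, Mul(20, Add(Mul(Add(5, -10), Pow(Add(Function('y')(4), 9), -1)), -17))) = Mul(-14, Mul(20, Add(Mul(Add(5, -10), Pow(Add(-2, 9), -1)), -17))) = Mul(-14, Mul(20, Add(Mul(-5, Pow(7, -1)), -17))) = Mul(-14, Mul(20, Add(Mul(-5, Rational(1, 7)), -17))) = Mul(-14, Mul(20, Add(Rational(-5, 7), -17))) = Mul(-14, Mul(20, Rational(-124, 7))) = Mul(-14, Rational(-2480, 7)) = 4960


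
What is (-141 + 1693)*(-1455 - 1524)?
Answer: -4623408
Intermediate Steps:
(-141 + 1693)*(-1455 - 1524) = 1552*(-2979) = -4623408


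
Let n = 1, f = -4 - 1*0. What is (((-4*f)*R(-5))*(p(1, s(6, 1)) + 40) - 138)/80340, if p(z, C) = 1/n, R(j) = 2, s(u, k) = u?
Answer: 587/40170 ≈ 0.014613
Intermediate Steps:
f = -4 (f = -4 + 0 = -4)
p(z, C) = 1 (p(z, C) = 1/1 = 1)
(((-4*f)*R(-5))*(p(1, s(6, 1)) + 40) - 138)/80340 = ((-4*(-4)*2)*(1 + 40) - 138)/80340 = ((16*2)*41 - 138)*(1/80340) = (32*41 - 138)*(1/80340) = (1312 - 138)*(1/80340) = 1174*(1/80340) = 587/40170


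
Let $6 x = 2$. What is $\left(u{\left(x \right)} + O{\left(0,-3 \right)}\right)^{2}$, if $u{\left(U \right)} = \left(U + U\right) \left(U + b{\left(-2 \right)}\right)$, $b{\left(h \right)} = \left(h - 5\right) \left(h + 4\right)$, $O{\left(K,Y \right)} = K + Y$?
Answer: $\frac{11881}{81} \approx 146.68$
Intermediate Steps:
$x = \frac{1}{3}$ ($x = \frac{1}{6} \cdot 2 = \frac{1}{3} \approx 0.33333$)
$b{\left(h \right)} = \left(-5 + h\right) \left(4 + h\right)$
$u{\left(U \right)} = 2 U \left(-14 + U\right)$ ($u{\left(U \right)} = \left(U + U\right) \left(U - \left(18 - 4\right)\right) = 2 U \left(U + \left(-20 + 4 + 2\right)\right) = 2 U \left(U - 14\right) = 2 U \left(-14 + U\right)$)
$\left(u{\left(x \right)} + O{\left(0,-3 \right)}\right)^{2} = \left(2 \cdot \frac{1}{3} \left(-14 + \frac{1}{3}\right) + \left(0 - 3\right)\right)^{2} = \left(2 \cdot \frac{1}{3} \left(- \frac{41}{3}\right) - 3\right)^{2} = \left(- \frac{82}{9} - 3\right)^{2} = \left(- \frac{109}{9}\right)^{2} = \frac{11881}{81}$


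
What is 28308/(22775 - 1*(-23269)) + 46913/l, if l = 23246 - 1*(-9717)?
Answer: 257764898/126479031 ≈ 2.0380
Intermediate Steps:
l = 32963 (l = 23246 + 9717 = 32963)
28308/(22775 - 1*(-23269)) + 46913/l = 28308/(22775 - 1*(-23269)) + 46913/32963 = 28308/(22775 + 23269) + 46913*(1/32963) = 28308/46044 + 46913/32963 = 28308*(1/46044) + 46913/32963 = 2359/3837 + 46913/32963 = 257764898/126479031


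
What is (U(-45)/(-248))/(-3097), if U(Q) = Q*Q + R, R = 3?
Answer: 507/192014 ≈ 0.0026404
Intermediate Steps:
U(Q) = 3 + Q² (U(Q) = Q*Q + 3 = Q² + 3 = 3 + Q²)
(U(-45)/(-248))/(-3097) = ((3 + (-45)²)/(-248))/(-3097) = ((3 + 2025)*(-1/248))*(-1/3097) = (2028*(-1/248))*(-1/3097) = -507/62*(-1/3097) = 507/192014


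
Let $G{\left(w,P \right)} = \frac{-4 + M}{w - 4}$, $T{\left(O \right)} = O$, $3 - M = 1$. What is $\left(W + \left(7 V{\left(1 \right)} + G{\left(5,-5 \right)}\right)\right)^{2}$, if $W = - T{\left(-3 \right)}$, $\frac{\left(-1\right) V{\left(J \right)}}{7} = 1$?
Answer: $2304$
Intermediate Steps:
$M = 2$ ($M = 3 - 1 = 2$)
$V{\left(J \right)} = -7$ ($V{\left(J \right)} = \left(-7\right) 1 = -7$)
$G{\left(w,P \right)} = - \frac{2}{-4 + w}$ ($G{\left(w,P \right)} = \frac{-4 + 2}{w - 4} = - \frac{2}{-4 + w}$)
$W = 3$ ($W = \left(-1\right) \left(-3\right) = 3$)
$\left(W + \left(7 V{\left(1 \right)} + G{\left(5,-5 \right)}\right)\right)^{2} = \left(3 - \left(49 + \frac{2}{-4 + 5}\right)\right)^{2} = \left(3 - \left(49 + \frac{2}{1}\right)\right)^{2} = \left(3 - 51\right)^{2} = \left(-48\right)^{2} = 2304$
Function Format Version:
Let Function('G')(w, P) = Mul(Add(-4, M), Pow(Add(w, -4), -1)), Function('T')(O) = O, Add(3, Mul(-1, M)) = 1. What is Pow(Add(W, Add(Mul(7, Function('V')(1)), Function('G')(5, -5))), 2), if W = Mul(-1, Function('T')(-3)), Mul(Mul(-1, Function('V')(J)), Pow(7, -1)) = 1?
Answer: 2304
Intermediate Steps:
M = 2 (M = Add(3, Mul(-1, 1)) = Add(3, -1) = 2)
Function('V')(J) = -7 (Function('V')(J) = Mul(-7, 1) = -7)
Function('G')(w, P) = Mul(-2, Pow(Add(-4, w), -1)) (Function('G')(w, P) = Mul(Add(-4, 2), Pow(Add(w, -4), -1)) = Mul(-2, Pow(Add(-4, w), -1)))
W = 3 (W = Mul(-1, -3) = 3)
Pow(Add(W, Add(Mul(7, Function('V')(1)), Function('G')(5, -5))), 2) = Pow(Add(3, Add(Mul(7, -7), Mul(-2, Pow(Add(-4, 5), -1)))), 2) = Pow(Add(3, Add(-49, Mul(-2, Pow(1, -1)))), 2) = Pow(Add(3, Add(-49, Mul(-2, 1))), 2) = Pow(Add(3, Add(-49, -2)), 2) = Pow(Add(3, -51), 2) = Pow(-48, 2) = 2304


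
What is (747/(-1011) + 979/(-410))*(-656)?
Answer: 3456104/1685 ≈ 2051.1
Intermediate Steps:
(747/(-1011) + 979/(-410))*(-656) = (747*(-1/1011) + 979*(-1/410))*(-656) = (-249/337 - 979/410)*(-656) = -432013/138170*(-656) = 3456104/1685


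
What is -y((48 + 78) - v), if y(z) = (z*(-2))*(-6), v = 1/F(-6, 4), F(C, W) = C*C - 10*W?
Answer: -1515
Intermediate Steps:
F(C, W) = C**2 - 10*W
v = -1/4 (v = 1/((-6)**2 - 10*4) = 1/(36 - 40) = 1/(-4) = -1/4 ≈ -0.25000)
y(z) = 12*z (y(z) = -2*z*(-6) = 12*z)
-y((48 + 78) - v) = -12*((48 + 78) - 1*(-1/4)) = -12*(126 + 1/4) = -12*505/4 = -1*1515 = -1515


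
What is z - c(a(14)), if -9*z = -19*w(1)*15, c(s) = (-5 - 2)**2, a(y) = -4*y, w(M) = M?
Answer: -52/3 ≈ -17.333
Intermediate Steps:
c(s) = 49 (c(s) = (-7)**2 = 49)
z = 95/3 (z = -(-19*1)*15/9 = -(-19)*15/9 = -1/9*(-285) = 95/3 ≈ 31.667)
z - c(a(14)) = 95/3 - 1*49 = 95/3 - 49 = -52/3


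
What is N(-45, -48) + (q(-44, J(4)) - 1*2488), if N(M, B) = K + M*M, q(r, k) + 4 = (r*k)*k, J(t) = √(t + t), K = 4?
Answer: -815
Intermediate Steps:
J(t) = √2*√t (J(t) = √(2*t) = √2*√t)
q(r, k) = -4 + r*k² (q(r, k) = -4 + (r*k)*k = -4 + (k*r)*k = -4 + r*k²)
N(M, B) = 4 + M² (N(M, B) = 4 + M*M = 4 + M²)
N(-45, -48) + (q(-44, J(4)) - 1*2488) = (4 + (-45)²) + ((-4 - 44*(√2*√4)²) - 1*2488) = (4 + 2025) + ((-4 - 44*(√2*2)²) - 2488) = 2029 + ((-4 - 44*(2*√2)²) - 2488) = 2029 + ((-4 - 44*8) - 2488) = 2029 + ((-4 - 352) - 2488) = 2029 + (-356 - 2488) = 2029 - 2844 = -815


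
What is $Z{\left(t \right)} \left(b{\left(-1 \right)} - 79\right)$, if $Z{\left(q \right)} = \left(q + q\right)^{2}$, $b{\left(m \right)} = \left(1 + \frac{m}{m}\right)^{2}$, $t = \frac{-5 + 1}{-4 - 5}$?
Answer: $- \frac{1600}{27} \approx -59.259$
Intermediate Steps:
$t = \frac{4}{9}$ ($t = - \frac{4}{-9} = \left(-4\right) \left(- \frac{1}{9}\right) = \frac{4}{9} \approx 0.44444$)
$b{\left(m \right)} = 4$ ($b{\left(m \right)} = \left(1 + 1\right)^{2} = 2^{2} = 4$)
$Z{\left(q \right)} = 4 q^{2}$ ($Z{\left(q \right)} = \left(2 q\right)^{2} = 4 q^{2}$)
$Z{\left(t \right)} \left(b{\left(-1 \right)} - 79\right) = 4 \left(\frac{4}{9}\right)^{2} \left(4 - 79\right) = 4 \cdot \frac{16}{81} \left(-75\right) = \frac{64}{81} \left(-75\right) = - \frac{1600}{27}$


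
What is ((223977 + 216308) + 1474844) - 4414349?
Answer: -2499220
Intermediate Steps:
((223977 + 216308) + 1474844) - 4414349 = (440285 + 1474844) - 4414349 = 1915129 - 4414349 = -2499220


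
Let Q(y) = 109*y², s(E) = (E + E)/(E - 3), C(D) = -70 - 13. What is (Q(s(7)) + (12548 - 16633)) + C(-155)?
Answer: -11331/4 ≈ -2832.8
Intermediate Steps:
C(D) = -83
s(E) = 2*E/(-3 + E) (s(E) = (2*E)/(-3 + E) = 2*E/(-3 + E))
(Q(s(7)) + (12548 - 16633)) + C(-155) = (109*(2*7/(-3 + 7))² + (12548 - 16633)) - 83 = (109*(2*7/4)² - 4085) - 83 = (109*(2*7*(¼))² - 4085) - 83 = (109*(7/2)² - 4085) - 83 = (109*(49/4) - 4085) - 83 = (5341/4 - 4085) - 83 = -10999/4 - 83 = -11331/4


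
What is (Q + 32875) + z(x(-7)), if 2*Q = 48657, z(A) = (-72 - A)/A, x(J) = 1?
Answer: 114261/2 ≈ 57131.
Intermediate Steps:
z(A) = (-72 - A)/A
Q = 48657/2 (Q = (½)*48657 = 48657/2 ≈ 24329.)
(Q + 32875) + z(x(-7)) = (48657/2 + 32875) + (-72 - 1*1)/1 = 114407/2 + 1*(-72 - 1) = 114407/2 + 1*(-73) = 114407/2 - 73 = 114261/2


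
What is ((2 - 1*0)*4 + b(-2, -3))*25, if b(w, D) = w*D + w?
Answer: 300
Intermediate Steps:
b(w, D) = w + D*w (b(w, D) = D*w + w = w + D*w)
((2 - 1*0)*4 + b(-2, -3))*25 = ((2 - 1*0)*4 - 2*(1 - 3))*25 = ((2 + 0)*4 - 2*(-2))*25 = (2*4 + 4)*25 = (8 + 4)*25 = 12*25 = 300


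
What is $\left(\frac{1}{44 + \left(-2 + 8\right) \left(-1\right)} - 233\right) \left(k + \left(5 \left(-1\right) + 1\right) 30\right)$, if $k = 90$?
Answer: $\frac{132795}{19} \approx 6989.2$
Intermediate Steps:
$\left(\frac{1}{44 + \left(-2 + 8\right) \left(-1\right)} - 233\right) \left(k + \left(5 \left(-1\right) + 1\right) 30\right) = \left(\frac{1}{44 + \left(-2 + 8\right) \left(-1\right)} - 233\right) \left(90 + \left(5 \left(-1\right) + 1\right) 30\right) = \left(\frac{1}{44 + 6 \left(-1\right)} - 233\right) \left(90 + \left(-5 + 1\right) 30\right) = \left(\frac{1}{44 - 6} - 233\right) \left(90 - 120\right) = \left(\frac{1}{38} - 233\right) \left(90 - 120\right) = \left(\frac{1}{38} - 233\right) \left(-30\right) = \left(- \frac{8853}{38}\right) \left(-30\right) = \frac{132795}{19}$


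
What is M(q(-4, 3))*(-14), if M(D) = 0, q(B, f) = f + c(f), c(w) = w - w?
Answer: 0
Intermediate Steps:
c(w) = 0
q(B, f) = f (q(B, f) = f + 0 = f)
M(q(-4, 3))*(-14) = 0*(-14) = 0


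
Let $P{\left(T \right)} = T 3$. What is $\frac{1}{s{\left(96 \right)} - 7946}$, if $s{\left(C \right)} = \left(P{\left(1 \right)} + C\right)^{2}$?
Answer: $\frac{1}{1855} \approx 0.00053908$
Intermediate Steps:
$P{\left(T \right)} = 3 T$
$s{\left(C \right)} = \left(3 + C\right)^{2}$ ($s{\left(C \right)} = \left(3 \cdot 1 + C\right)^{2} = \left(3 + C\right)^{2}$)
$\frac{1}{s{\left(96 \right)} - 7946} = \frac{1}{\left(3 + 96\right)^{2} - 7946} = \frac{1}{99^{2} - 7946} = \frac{1}{9801 - 7946} = \frac{1}{1855}$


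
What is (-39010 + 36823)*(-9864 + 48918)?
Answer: -85411098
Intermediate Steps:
(-39010 + 36823)*(-9864 + 48918) = -2187*39054 = -85411098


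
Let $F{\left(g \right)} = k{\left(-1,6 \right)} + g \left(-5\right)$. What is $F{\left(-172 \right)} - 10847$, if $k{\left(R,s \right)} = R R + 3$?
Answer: $-9983$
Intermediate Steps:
$k{\left(R,s \right)} = 3 + R^{2}$ ($k{\left(R,s \right)} = R^{2} + 3 = 3 + R^{2}$)
$F{\left(g \right)} = 4 - 5 g$ ($F{\left(g \right)} = \left(3 + \left(-1\right)^{2}\right) + g \left(-5\right) = \left(3 + 1\right) - 5 g = 4 - 5 g$)
$F{\left(-172 \right)} - 10847 = \left(4 - -860\right) - 10847 = \left(4 + 860\right) - 10847 = 864 - 10847 = -9983$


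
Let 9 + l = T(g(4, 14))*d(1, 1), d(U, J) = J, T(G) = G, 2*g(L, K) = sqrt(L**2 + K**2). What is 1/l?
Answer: -9/28 - sqrt(53)/28 ≈ -0.58143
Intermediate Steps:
g(L, K) = sqrt(K**2 + L**2)/2 (g(L, K) = sqrt(L**2 + K**2)/2 = sqrt(K**2 + L**2)/2)
l = -9 + sqrt(53) (l = -9 + (sqrt(14**2 + 4**2)/2)*1 = -9 + (sqrt(196 + 16)/2)*1 = -9 + (sqrt(212)/2)*1 = -9 + ((2*sqrt(53))/2)*1 = -9 + sqrt(53)*1 = -9 + sqrt(53) ≈ -1.7199)
1/l = 1/(-9 + sqrt(53))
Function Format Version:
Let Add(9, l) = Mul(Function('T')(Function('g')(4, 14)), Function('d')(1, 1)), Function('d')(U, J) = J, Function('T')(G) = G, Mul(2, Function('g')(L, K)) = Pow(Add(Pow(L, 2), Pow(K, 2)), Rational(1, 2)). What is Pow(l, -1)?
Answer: Add(Rational(-9, 28), Mul(Rational(-1, 28), Pow(53, Rational(1, 2)))) ≈ -0.58143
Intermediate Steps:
Function('g')(L, K) = Mul(Rational(1, 2), Pow(Add(Pow(K, 2), Pow(L, 2)), Rational(1, 2))) (Function('g')(L, K) = Mul(Rational(1, 2), Pow(Add(Pow(L, 2), Pow(K, 2)), Rational(1, 2))) = Mul(Rational(1, 2), Pow(Add(Pow(K, 2), Pow(L, 2)), Rational(1, 2))))
l = Add(-9, Pow(53, Rational(1, 2))) (l = Add(-9, Mul(Mul(Rational(1, 2), Pow(Add(Pow(14, 2), Pow(4, 2)), Rational(1, 2))), 1)) = Add(-9, Mul(Mul(Rational(1, 2), Pow(Add(196, 16), Rational(1, 2))), 1)) = Add(-9, Mul(Mul(Rational(1, 2), Pow(212, Rational(1, 2))), 1)) = Add(-9, Mul(Mul(Rational(1, 2), Mul(2, Pow(53, Rational(1, 2)))), 1)) = Add(-9, Mul(Pow(53, Rational(1, 2)), 1)) = Add(-9, Pow(53, Rational(1, 2))) ≈ -1.7199)
Pow(l, -1) = Pow(Add(-9, Pow(53, Rational(1, 2))), -1)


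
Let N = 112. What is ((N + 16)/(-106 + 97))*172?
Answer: -22016/9 ≈ -2446.2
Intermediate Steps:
((N + 16)/(-106 + 97))*172 = ((112 + 16)/(-106 + 97))*172 = (128/(-9))*172 = (128*(-⅑))*172 = -128/9*172 = -22016/9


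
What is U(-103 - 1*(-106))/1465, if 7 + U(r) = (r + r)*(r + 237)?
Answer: 1433/1465 ≈ 0.97816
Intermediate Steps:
U(r) = -7 + 2*r*(237 + r) (U(r) = -7 + (r + r)*(r + 237) = -7 + (2*r)*(237 + r) = -7 + 2*r*(237 + r))
U(-103 - 1*(-106))/1465 = (-7 + 2*(-103 - 1*(-106))**2 + 474*(-103 - 1*(-106)))/1465 = (-7 + 2*(-103 + 106)**2 + 474*(-103 + 106))*(1/1465) = (-7 + 2*3**2 + 474*3)*(1/1465) = (-7 + 2*9 + 1422)*(1/1465) = (-7 + 18 + 1422)*(1/1465) = 1433*(1/1465) = 1433/1465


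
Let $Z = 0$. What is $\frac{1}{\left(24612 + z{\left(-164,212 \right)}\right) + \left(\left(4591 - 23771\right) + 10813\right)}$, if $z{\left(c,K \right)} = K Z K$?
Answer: $\frac{1}{16245} \approx 6.1557 \cdot 10^{-5}$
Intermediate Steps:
$z{\left(c,K \right)} = 0$ ($z{\left(c,K \right)} = K 0 K = 0 K = 0$)
$\frac{1}{\left(24612 + z{\left(-164,212 \right)}\right) + \left(\left(4591 - 23771\right) + 10813\right)} = \frac{1}{\left(24612 + 0\right) + \left(\left(4591 - 23771\right) + 10813\right)} = \frac{1}{24612 + \left(-19180 + 10813\right)} = \frac{1}{24612 - 8367} = \frac{1}{16245}$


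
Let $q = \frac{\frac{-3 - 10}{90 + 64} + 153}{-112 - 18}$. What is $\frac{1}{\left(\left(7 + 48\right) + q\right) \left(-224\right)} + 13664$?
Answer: $\frac{117789254197}{8620408} \approx 13664.0$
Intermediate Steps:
$q = - \frac{23549}{20020}$ ($q = \frac{- \frac{13}{154} + 153}{-130} = \left(\left(-13\right) \frac{1}{154} + 153\right) \left(- \frac{1}{130}\right) = \left(- \frac{13}{154} + 153\right) \left(- \frac{1}{130}\right) = \frac{23549}{154} \left(- \frac{1}{130}\right) = - \frac{23549}{20020} \approx -1.1763$)
$\frac{1}{\left(\left(7 + 48\right) + q\right) \left(-224\right)} + 13664 = \frac{1}{\left(\left(7 + 48\right) - \frac{23549}{20020}\right) \left(-224\right)} + 13664 = \frac{1}{\left(55 - \frac{23549}{20020}\right) \left(-224\right)} + 13664 = \frac{1}{\frac{1077551}{20020} \left(-224\right)} + 13664 = \frac{1}{- \frac{8620408}{715}} + 13664 = - \frac{715}{8620408} + 13664 = \frac{117789254197}{8620408}$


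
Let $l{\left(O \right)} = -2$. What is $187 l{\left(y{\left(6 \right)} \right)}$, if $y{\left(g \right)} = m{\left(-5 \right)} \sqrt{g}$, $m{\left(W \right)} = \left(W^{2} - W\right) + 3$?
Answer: $-374$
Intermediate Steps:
$m{\left(W \right)} = 3 + W^{2} - W$
$y{\left(g \right)} = 33 \sqrt{g}$ ($y{\left(g \right)} = \left(3 + \left(-5\right)^{2} - -5\right) \sqrt{g} = \left(3 + 25 + 5\right) \sqrt{g} = 33 \sqrt{g}$)
$187 l{\left(y{\left(6 \right)} \right)} = 187 \left(-2\right) = -374$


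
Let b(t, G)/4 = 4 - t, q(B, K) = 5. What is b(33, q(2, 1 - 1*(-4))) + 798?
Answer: 682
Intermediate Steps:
b(t, G) = 16 - 4*t (b(t, G) = 4*(4 - t) = 16 - 4*t)
b(33, q(2, 1 - 1*(-4))) + 798 = (16 - 4*33) + 798 = (16 - 132) + 798 = -116 + 798 = 682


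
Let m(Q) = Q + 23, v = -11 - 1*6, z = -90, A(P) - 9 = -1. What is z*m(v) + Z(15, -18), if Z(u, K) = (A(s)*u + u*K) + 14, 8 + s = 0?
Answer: -676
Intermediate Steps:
s = -8 (s = -8 + 0 = -8)
A(P) = 8 (A(P) = 9 - 1 = 8)
v = -17 (v = -11 - 6 = -17)
m(Q) = 23 + Q
Z(u, K) = 14 + 8*u + K*u (Z(u, K) = (8*u + u*K) + 14 = (8*u + K*u) + 14 = 14 + 8*u + K*u)
z*m(v) + Z(15, -18) = -90*(23 - 17) + (14 + 8*15 - 18*15) = -90*6 + (14 + 120 - 270) = -540 - 136 = -676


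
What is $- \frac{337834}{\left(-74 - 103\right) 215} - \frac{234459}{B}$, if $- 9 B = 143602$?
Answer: $\frac{2183299547}{92623290} \approx 23.572$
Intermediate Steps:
$B = - \frac{143602}{9}$ ($B = \left(- \frac{1}{9}\right) 143602 = - \frac{143602}{9} \approx -15956.0$)
$- \frac{337834}{\left(-74 - 103\right) 215} - \frac{234459}{B} = - \frac{337834}{\left(-74 - 103\right) 215} - \frac{234459}{- \frac{143602}{9}} = - \frac{337834}{\left(-177\right) 215} - - \frac{2110131}{143602} = - \frac{337834}{-38055} + \frac{2110131}{143602} = \left(-337834\right) \left(- \frac{1}{38055}\right) + \frac{2110131}{143602} = \frac{5726}{645} + \frac{2110131}{143602} = \frac{2183299547}{92623290}$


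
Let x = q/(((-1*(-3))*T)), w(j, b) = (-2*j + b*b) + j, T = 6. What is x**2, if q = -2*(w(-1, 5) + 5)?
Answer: 961/81 ≈ 11.864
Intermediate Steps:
w(j, b) = b**2 - j (w(j, b) = (-2*j + b**2) + j = (b**2 - 2*j) + j = b**2 - j)
q = -62 (q = -2*((5**2 - 1*(-1)) + 5) = -2*((25 + 1) + 5) = -2*(26 + 5) = -2*31 = -62)
x = -31/9 (x = -62/(-1*(-3)*6) = -62/(3*6) = -62/18 = -62*1/18 = -31/9 ≈ -3.4444)
x**2 = (-31/9)**2 = 961/81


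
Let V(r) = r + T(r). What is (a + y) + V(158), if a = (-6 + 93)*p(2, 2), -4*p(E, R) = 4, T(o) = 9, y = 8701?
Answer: 8781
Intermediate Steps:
p(E, R) = -1 (p(E, R) = -1/4*4 = -1)
V(r) = 9 + r (V(r) = r + 9 = 9 + r)
a = -87 (a = (-6 + 93)*(-1) = 87*(-1) = -87)
(a + y) + V(158) = (-87 + 8701) + (9 + 158) = 8614 + 167 = 8781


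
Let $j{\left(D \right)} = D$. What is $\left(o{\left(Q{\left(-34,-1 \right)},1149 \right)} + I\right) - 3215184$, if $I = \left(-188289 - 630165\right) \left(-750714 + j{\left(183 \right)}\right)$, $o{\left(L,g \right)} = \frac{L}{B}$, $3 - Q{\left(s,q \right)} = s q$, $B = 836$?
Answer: $\frac{513531294932009}{836} \approx 6.1427 \cdot 10^{11}$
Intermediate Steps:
$Q{\left(s,q \right)} = 3 - q s$ ($Q{\left(s,q \right)} = 3 - s q = 3 - q s$)
$o{\left(L,g \right)} = \frac{L}{836}$
$I = 614275099074$ ($I = \left(-188289 - 630165\right) \left(-750714 + 183\right) = \left(-818454\right) \left(-750531\right) = 614275099074$)
$\left(o{\left(Q{\left(-34,-1 \right)},1149 \right)} + I\right) - 3215184 = \left(\frac{3 - \left(-1\right) \left(-34\right)}{836} + 614275099074\right) - 3215184 = \left(\frac{3 - 34}{836} + 614275099074\right) - 3215184 = \left(\frac{1}{836} \left(-31\right) + 614275099074\right) - 3215184 = \left(- \frac{31}{836} + 614275099074\right) - 3215184 = \frac{513533982825833}{836} - 3215184 = \frac{513531294932009}{836}$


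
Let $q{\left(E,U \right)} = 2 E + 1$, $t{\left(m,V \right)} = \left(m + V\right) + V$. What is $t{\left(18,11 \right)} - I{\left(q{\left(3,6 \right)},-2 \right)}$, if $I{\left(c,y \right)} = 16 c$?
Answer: $-72$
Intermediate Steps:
$t{\left(m,V \right)} = m + 2 V$ ($t{\left(m,V \right)} = \left(V + m\right) + V = m + 2 V$)
$q{\left(E,U \right)} = 1 + 2 E$
$t{\left(18,11 \right)} - I{\left(q{\left(3,6 \right)},-2 \right)} = \left(18 + 2 \cdot 11\right) - 16 \left(1 + 2 \cdot 3\right) = \left(18 + 22\right) - 16 \left(1 + 6\right) = 40 - 16 \cdot 7 = 40 - 112 = -72$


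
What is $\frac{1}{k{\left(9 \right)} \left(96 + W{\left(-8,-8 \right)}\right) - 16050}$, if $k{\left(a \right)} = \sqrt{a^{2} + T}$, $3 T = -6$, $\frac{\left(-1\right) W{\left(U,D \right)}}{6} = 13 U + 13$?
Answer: $- \frac{25}{350532} - \frac{\sqrt{79}}{350532} \approx -9.6676 \cdot 10^{-5}$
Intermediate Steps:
$W{\left(U,D \right)} = -78 - 78 U$ ($W{\left(U,D \right)} = - 6 \left(13 U + 13\right) = - 6 \left(13 + 13 U\right) = -78 - 78 U$)
$T = -2$ ($T = \frac{1}{3} \left(-6\right) = -2$)
$k{\left(a \right)} = \sqrt{-2 + a^{2}}$ ($k{\left(a \right)} = \sqrt{a^{2} - 2} = \sqrt{-2 + a^{2}}$)
$\frac{1}{k{\left(9 \right)} \left(96 + W{\left(-8,-8 \right)}\right) - 16050} = \frac{1}{\sqrt{-2 + 9^{2}} \left(96 - -546\right) - 16050} = \frac{1}{\sqrt{-2 + 81} \left(96 + \left(-78 + 624\right)\right) - 16050} = \frac{1}{\sqrt{79} \left(96 + 546\right) - 16050} = \frac{1}{\sqrt{79} \cdot 642 - 16050} = \frac{1}{642 \sqrt{79} - 16050} = \frac{1}{-16050 + 642 \sqrt{79}}$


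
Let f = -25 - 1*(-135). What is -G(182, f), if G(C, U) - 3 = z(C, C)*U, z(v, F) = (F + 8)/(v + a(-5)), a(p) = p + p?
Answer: -5354/43 ≈ -124.51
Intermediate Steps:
a(p) = 2*p
f = 110 (f = -25 + 135 = 110)
z(v, F) = (8 + F)/(-10 + v) (z(v, F) = (F + 8)/(v + 2*(-5)) = (8 + F)/(v - 10) = (8 + F)/(-10 + v))
G(C, U) = 3 + U*(8 + C)/(-10 + C) (G(C, U) = 3 + ((8 + C)/(-10 + C))*U = 3 + U*(8 + C)/(-10 + C))
-G(182, f) = -(-30 + 3*182 + 110*(8 + 182))/(-10 + 182) = -(-30 + 546 + 110*190)/172 = -(-30 + 546 + 20900)/172 = -21416/172 = -1*5354/43 = -5354/43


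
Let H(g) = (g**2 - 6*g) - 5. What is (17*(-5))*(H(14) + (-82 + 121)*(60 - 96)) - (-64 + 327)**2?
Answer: 41076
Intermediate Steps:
H(g) = -5 + g**2 - 6*g
(17*(-5))*(H(14) + (-82 + 121)*(60 - 96)) - (-64 + 327)**2 = (17*(-5))*((-5 + 14**2 - 6*14) + (-82 + 121)*(60 - 96)) - (-64 + 327)**2 = -85*((-5 + 196 - 84) + 39*(-36)) - 1*263**2 = -85*(107 - 1404) - 1*69169 = -85*(-1297) - 69169 = 110245 - 69169 = 41076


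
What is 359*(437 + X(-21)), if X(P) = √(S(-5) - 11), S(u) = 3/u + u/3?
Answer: 156883 + 359*I*√2985/15 ≈ 1.5688e+5 + 1307.6*I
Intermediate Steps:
S(u) = 3/u + u/3 (S(u) = 3/u + u*(⅓) = 3/u + u/3)
X(P) = I*√2985/15 (X(P) = √((3/(-5) + (⅓)*(-5)) - 11) = √((3*(-⅕) - 5/3) - 11) = √((-⅗ - 5/3) - 11) = √(-34/15 - 11) = √(-199/15) = I*√2985/15)
359*(437 + X(-21)) = 359*(437 + I*√2985/15) = 156883 + 359*I*√2985/15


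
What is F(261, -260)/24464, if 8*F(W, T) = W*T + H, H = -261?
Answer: -68121/195712 ≈ -0.34807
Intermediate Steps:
F(W, T) = -261/8 + T*W/8 (F(W, T) = (W*T - 261)/8 = (T*W - 261)/8 = (-261 + T*W)/8 = -261/8 + T*W/8)
F(261, -260)/24464 = (-261/8 + (⅛)*(-260)*261)/24464 = (-261/8 - 16965/2)*(1/24464) = -68121/8*1/24464 = -68121/195712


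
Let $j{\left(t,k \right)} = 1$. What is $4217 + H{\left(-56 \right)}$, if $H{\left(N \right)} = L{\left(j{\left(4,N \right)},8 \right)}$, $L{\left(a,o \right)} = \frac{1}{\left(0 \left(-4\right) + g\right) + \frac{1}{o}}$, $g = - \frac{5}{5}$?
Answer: $\frac{29511}{7} \approx 4215.9$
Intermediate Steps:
$g = -1$ ($g = \left(-5\right) \frac{1}{5} = -1$)
$L{\left(a,o \right)} = \frac{1}{-1 + \frac{1}{o}}$ ($L{\left(a,o \right)} = \frac{1}{\left(0 \left(-4\right) - 1\right) + \frac{1}{o}} = \frac{1}{\left(0 - 1\right) + \frac{1}{o}} = \frac{1}{-1 + \frac{1}{o}}$)
$H{\left(N \right)} = - \frac{8}{7}$ ($H{\left(N \right)} = \left(-1\right) 8 \frac{1}{-1 + 8} = \left(-1\right) 8 \cdot \frac{1}{7} = - \frac{8}{7}$)
$4217 + H{\left(-56 \right)} = 4217 - \frac{8}{7} = \frac{29511}{7}$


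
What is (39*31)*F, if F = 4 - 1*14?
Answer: -12090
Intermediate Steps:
F = -10 (F = 4 - 14 = -10)
(39*31)*F = (39*31)*(-10) = 1209*(-10) = -12090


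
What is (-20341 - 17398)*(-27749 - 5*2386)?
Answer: 1497445781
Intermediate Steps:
(-20341 - 17398)*(-27749 - 5*2386) = -37739*(-27749 - 11930) = -37739*(-39679) = 1497445781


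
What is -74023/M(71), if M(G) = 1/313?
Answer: -23169199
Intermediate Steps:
M(G) = 1/313
-74023/M(71) = -74023/1/313 = -74023*313 = -23169199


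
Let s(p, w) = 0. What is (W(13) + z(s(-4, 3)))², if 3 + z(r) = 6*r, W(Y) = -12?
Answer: 225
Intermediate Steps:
z(r) = -3 + 6*r
(W(13) + z(s(-4, 3)))² = (-12 + (-3 + 6*0))² = (-12 + (-3 + 0))² = (-12 - 3)² = (-15)² = 225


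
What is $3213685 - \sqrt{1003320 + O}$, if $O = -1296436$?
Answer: $3213685 - 2 i \sqrt{73279} \approx 3.2137 \cdot 10^{6} - 541.4 i$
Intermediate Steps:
$3213685 - \sqrt{1003320 + O} = 3213685 - \sqrt{1003320 - 1296436} = 3213685 - \sqrt{-293116} = 3213685 - 2 i \sqrt{73279}$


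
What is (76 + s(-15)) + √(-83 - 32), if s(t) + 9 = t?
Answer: 52 + I*√115 ≈ 52.0 + 10.724*I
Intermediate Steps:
s(t) = -9 + t
(76 + s(-15)) + √(-83 - 32) = (76 + (-9 - 15)) + √(-83 - 32) = (76 - 24) + √(-115) = 52 + I*√115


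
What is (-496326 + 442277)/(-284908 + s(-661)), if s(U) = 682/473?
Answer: 2324107/12250982 ≈ 0.18971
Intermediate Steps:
s(U) = 62/43 (s(U) = 682*(1/473) = 62/43)
(-496326 + 442277)/(-284908 + s(-661)) = (-496326 + 442277)/(-284908 + 62/43) = -54049/(-12250982/43) = -54049*(-43/12250982) = 2324107/12250982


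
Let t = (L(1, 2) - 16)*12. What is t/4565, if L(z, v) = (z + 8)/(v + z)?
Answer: -156/4565 ≈ -0.034173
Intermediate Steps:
L(z, v) = (8 + z)/(v + z)
t = -156 (t = ((8 + 1)/(2 + 1) - 16)*12 = (9/3 - 16)*12 = ((⅓)*9 - 16)*12 = (3 - 16)*12 = -13*12 = -156)
t/4565 = -156/4565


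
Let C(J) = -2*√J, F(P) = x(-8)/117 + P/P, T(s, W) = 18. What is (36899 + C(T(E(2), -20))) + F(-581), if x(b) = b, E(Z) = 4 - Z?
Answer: 4317292/117 - 6*√2 ≈ 36891.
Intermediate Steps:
F(P) = 109/117 (F(P) = -8/117 + P/P = -8*1/117 + 1 = -8/117 + 1 = 109/117)
(36899 + C(T(E(2), -20))) + F(-581) = (36899 - 6*√2) + 109/117 = 4317292/117 - 6*√2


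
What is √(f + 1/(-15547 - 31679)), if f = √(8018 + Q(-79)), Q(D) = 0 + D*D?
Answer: √(-47226 + 15612065532*√291)/47226 ≈ 10.928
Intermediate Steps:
Q(D) = D² (Q(D) = 0 + D² = D²)
f = 7*√291 (f = √(8018 + (-79)²) = √(8018 + 6241) = √14259 = 7*√291 ≈ 119.41)
√(f + 1/(-15547 - 31679)) = √(7*√291 + 1/(-15547 - 31679)) = √(7*√291 + 1/(-47226)) = √(7*√291 - 1/47226) = √(-1/47226 + 7*√291)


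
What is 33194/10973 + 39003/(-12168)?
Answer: -8025109/44506488 ≈ -0.18031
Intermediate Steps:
33194/10973 + 39003/(-12168) = 33194*(1/10973) + 39003*(-1/12168) = 33194/10973 - 13001/4056 = -8025109/44506488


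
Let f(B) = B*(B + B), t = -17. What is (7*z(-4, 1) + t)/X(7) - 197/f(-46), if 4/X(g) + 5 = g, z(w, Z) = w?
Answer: -95417/4232 ≈ -22.547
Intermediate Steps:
X(g) = 4/(-5 + g)
f(B) = 2*B² (f(B) = B*(2*B) = 2*B²)
(7*z(-4, 1) + t)/X(7) - 197/f(-46) = (7*(-4) - 17)/((4/(-5 + 7))) - 197/(2*(-46)²) = (-28 - 17)/((4/2)) - 197/(2*2116) = -45/(4*(½)) - 197/4232 = -45/2 - 197*1/4232 = -45*½ - 197/4232 = -45/2 - 197/4232 = -95417/4232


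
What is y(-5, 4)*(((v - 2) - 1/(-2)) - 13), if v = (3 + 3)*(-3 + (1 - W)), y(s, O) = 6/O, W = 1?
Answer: -195/4 ≈ -48.750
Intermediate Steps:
v = -18 (v = (3 + 3)*(-3 + (1 - 1*1)) = 6*(-3 + (1 - 1)) = 6*(-3 + 0) = 6*(-3) = -18)
y(-5, 4)*(((v - 2) - 1/(-2)) - 13) = (6/4)*(((-18 - 2) - 1/(-2)) - 13) = (6*(1/4))*((-20 - 1*(-1/2)) - 13) = 3*((-20 + 1/2) - 13)/2 = 3*(-39/2 - 13)/2 = (3/2)*(-65/2) = -195/4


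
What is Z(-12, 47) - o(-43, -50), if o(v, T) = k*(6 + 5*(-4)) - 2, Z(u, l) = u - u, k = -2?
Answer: -26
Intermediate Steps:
Z(u, l) = 0
o(v, T) = 26 (o(v, T) = -2*(6 + 5*(-4)) - 2 = -2*(6 - 20) - 2 = -2*(-14) - 2 = 28 - 2 = 26)
Z(-12, 47) - o(-43, -50) = 0 - 1*26 = 0 - 26 = -26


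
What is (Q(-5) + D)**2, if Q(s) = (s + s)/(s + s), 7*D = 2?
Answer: 81/49 ≈ 1.6531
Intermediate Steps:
D = 2/7 (D = (1/7)*2 = 2/7 ≈ 0.28571)
Q(s) = 1 (Q(s) = (2*s)/((2*s)) = (2*s)*(1/(2*s)) = 1)
(Q(-5) + D)**2 = (1 + 2/7)**2 = (9/7)**2 = 81/49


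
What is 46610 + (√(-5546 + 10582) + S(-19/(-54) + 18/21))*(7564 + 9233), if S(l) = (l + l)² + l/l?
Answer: 1924332700/11907 + 33594*√1259 ≈ 1.3536e+6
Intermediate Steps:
S(l) = 1 + 4*l² (S(l) = (2*l)² + 1 = 4*l² + 1 = 1 + 4*l²)
46610 + (√(-5546 + 10582) + S(-19/(-54) + 18/21))*(7564 + 9233) = 46610 + (√(-5546 + 10582) + (1 + 4*(-19/(-54) + 18/21)²))*(7564 + 9233) = 46610 + (√5036 + (1 + 4*(-19*(-1/54) + 18*(1/21))²))*16797 = 46610 + (2*√1259 + (1 + 4*(19/54 + 6/7)²))*16797 = 46610 + (2*√1259 + (1 + 4*(457/378)²))*16797 = 46610 + (2*√1259 + (1 + 4*(208849/142884)))*16797 = 46610 + (2*√1259 + (1 + 208849/35721))*16797 = 46610 + (2*√1259 + 244570/35721)*16797 = 46610 + (244570/35721 + 2*√1259)*16797 = 46610 + (1369347430/11907 + 33594*√1259) = 1924332700/11907 + 33594*√1259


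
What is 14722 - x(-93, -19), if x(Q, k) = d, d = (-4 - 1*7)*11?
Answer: 14843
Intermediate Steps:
d = -121 (d = (-4 - 7)*11 = -11*11 = -121)
x(Q, k) = -121
14722 - x(-93, -19) = 14722 - 1*(-121) = 14722 + 121 = 14843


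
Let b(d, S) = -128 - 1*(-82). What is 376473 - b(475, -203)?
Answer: 376519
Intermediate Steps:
b(d, S) = -46 (b(d, S) = -128 + 82 = -46)
376473 - b(475, -203) = 376473 - 1*(-46) = 376473 + 46 = 376519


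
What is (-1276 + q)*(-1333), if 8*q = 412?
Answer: 3264517/2 ≈ 1.6323e+6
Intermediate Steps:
q = 103/2 (q = (⅛)*412 = 103/2 ≈ 51.500)
(-1276 + q)*(-1333) = (-1276 + 103/2)*(-1333) = -2449/2*(-1333) = 3264517/2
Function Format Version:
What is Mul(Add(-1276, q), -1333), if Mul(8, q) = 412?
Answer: Rational(3264517, 2) ≈ 1.6323e+6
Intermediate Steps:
q = Rational(103, 2) (q = Mul(Rational(1, 8), 412) = Rational(103, 2) ≈ 51.500)
Mul(Add(-1276, q), -1333) = Mul(Add(-1276, Rational(103, 2)), -1333) = Mul(Rational(-2449, 2), -1333) = Rational(3264517, 2)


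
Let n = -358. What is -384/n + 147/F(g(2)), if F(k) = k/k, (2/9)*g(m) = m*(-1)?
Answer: 26505/179 ≈ 148.07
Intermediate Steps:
g(m) = -9*m/2 (g(m) = 9*(m*(-1))/2 = 9*(-m)/2 = -9*m/2)
F(k) = 1
-384/n + 147/F(g(2)) = -384/(-358) + 147/1 = -384*(-1/358) + 147*1 = 192/179 + 147 = 26505/179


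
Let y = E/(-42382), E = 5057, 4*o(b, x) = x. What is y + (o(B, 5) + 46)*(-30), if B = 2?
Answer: -30040771/21191 ≈ -1417.6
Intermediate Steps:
o(b, x) = x/4
y = -5057/42382 (y = 5057/(-42382) = 5057*(-1/42382) = -5057/42382 ≈ -0.11932)
y + (o(B, 5) + 46)*(-30) = -5057/42382 + ((¼)*5 + 46)*(-30) = -5057/42382 + (5/4 + 46)*(-30) = -5057/42382 + (189/4)*(-30) = -5057/42382 - 2835/2 = -30040771/21191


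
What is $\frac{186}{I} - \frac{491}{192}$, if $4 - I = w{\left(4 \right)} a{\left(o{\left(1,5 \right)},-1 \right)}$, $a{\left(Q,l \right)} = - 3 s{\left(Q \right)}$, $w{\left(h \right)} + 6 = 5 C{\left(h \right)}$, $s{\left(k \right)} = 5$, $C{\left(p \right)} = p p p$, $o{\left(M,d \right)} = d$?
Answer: $- \frac{1139431}{452544} \approx -2.5178$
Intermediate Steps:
$C{\left(p \right)} = p^{3}$ ($C{\left(p \right)} = p^{2} p = p^{3}$)
$w{\left(h \right)} = -6 + 5 h^{3}$
$a{\left(Q,l \right)} = -15$ ($a{\left(Q,l \right)} = \left(-3\right) 5 = -15$)
$I = 4714$ ($I = 4 - \left(-6 + 5 \cdot 4^{3}\right) \left(-15\right) = 4 - \left(-6 + 5 \cdot 64\right) \left(-15\right) = 4 - \left(-6 + 320\right) \left(-15\right) = 4 - 314 \left(-15\right) = 4 - -4710 = 4 + 4710 = 4714$)
$\frac{186}{I} - \frac{491}{192} = \frac{186}{4714} - \frac{491}{192} = 186 \cdot \frac{1}{4714} - \frac{491}{192} = \frac{93}{2357} - \frac{491}{192} = - \frac{1139431}{452544}$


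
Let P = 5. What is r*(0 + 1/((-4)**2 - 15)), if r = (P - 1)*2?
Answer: 8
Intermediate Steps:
r = 8 (r = (5 - 1)*2 = 4*2 = 8)
r*(0 + 1/((-4)**2 - 15)) = 8*(0 + 1/((-4)**2 - 15)) = 8*(0 + 1/(16 - 15)) = 8*(0 + 1/1) = 8*(0 + 1) = 8*1 = 8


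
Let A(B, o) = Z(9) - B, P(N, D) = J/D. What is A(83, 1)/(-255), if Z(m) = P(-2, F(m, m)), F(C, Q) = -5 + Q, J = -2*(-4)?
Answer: 27/85 ≈ 0.31765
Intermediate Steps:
J = 8
P(N, D) = 8/D
Z(m) = 8/(-5 + m)
A(B, o) = 2 - B (A(B, o) = 8/(-5 + 9) - B = 8/4 - B = 8*(1/4) - B = 2 - B)
A(83, 1)/(-255) = (2 - 1*83)/(-255) = (2 - 83)*(-1/255) = -81*(-1/255) = 27/85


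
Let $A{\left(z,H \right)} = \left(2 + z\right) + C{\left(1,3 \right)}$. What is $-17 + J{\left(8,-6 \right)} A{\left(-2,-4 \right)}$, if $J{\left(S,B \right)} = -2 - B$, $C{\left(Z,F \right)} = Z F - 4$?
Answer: $-21$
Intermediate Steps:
$C{\left(Z,F \right)} = -4 + F Z$ ($C{\left(Z,F \right)} = F Z - 4 = -4 + F Z$)
$A{\left(z,H \right)} = 1 + z$ ($A{\left(z,H \right)} = \left(2 + z\right) + \left(-4 + 3 \cdot 1\right) = \left(2 + z\right) + \left(-4 + 3\right) = \left(2 + z\right) - 1 = 1 + z$)
$-17 + J{\left(8,-6 \right)} A{\left(-2,-4 \right)} = -17 + \left(-2 - -6\right) \left(1 - 2\right) = -17 + \left(-2 + 6\right) \left(-1\right) = -17 + 4 \left(-1\right) = -17 - 4 = -21$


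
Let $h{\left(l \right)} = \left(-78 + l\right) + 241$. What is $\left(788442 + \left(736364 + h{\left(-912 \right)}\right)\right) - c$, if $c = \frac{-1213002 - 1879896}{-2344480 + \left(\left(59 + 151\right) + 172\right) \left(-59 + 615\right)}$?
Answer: $\frac{541570091353}{355348} \approx 1.5241 \cdot 10^{6}$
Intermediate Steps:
$h{\left(l \right)} = 163 + l$
$c = \frac{515483}{355348}$ ($c = - \frac{3092898}{-2344480 + \left(210 + 172\right) 556} = - \frac{3092898}{-2344480 + 382 \cdot 556} = - \frac{3092898}{-2344480 + 212392} = - \frac{3092898}{-2132088} = \left(-3092898\right) \left(- \frac{1}{2132088}\right) = \frac{515483}{355348} \approx 1.4506$)
$\left(788442 + \left(736364 + h{\left(-912 \right)}\right)\right) - c = \left(788442 + \left(736364 + \left(163 - 912\right)\right)\right) - \frac{515483}{355348} = \left(788442 + \left(736364 - 749\right)\right) - \frac{515483}{355348} = \left(788442 + 735615\right) - \frac{515483}{355348} = 1524057 - \frac{515483}{355348} = \frac{541570091353}{355348}$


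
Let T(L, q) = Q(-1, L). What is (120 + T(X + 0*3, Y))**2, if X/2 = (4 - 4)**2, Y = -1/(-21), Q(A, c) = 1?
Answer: 14641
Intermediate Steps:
Y = 1/21 (Y = -1*(-1/21) = 1/21 ≈ 0.047619)
X = 0 (X = 2*(4 - 4)**2 = 2*0**2 = 2*0 = 0)
T(L, q) = 1
(120 + T(X + 0*3, Y))**2 = (120 + 1)**2 = 121**2 = 14641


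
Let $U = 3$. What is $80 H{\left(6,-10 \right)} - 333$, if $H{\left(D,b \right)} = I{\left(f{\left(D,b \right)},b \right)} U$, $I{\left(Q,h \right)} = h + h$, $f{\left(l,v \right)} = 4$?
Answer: $-5133$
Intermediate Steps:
$I{\left(Q,h \right)} = 2 h$
$H{\left(D,b \right)} = 6 b$ ($H{\left(D,b \right)} = 2 b 3 = 6 b$)
$80 H{\left(6,-10 \right)} - 333 = 80 \cdot 6 \left(-10\right) - 333 = 80 \left(-60\right) - 333 = -4800 - 333 = -5133$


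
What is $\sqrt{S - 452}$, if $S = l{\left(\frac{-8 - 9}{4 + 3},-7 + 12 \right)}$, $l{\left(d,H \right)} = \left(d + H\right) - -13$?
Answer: $\frac{i \sqrt{21385}}{7} \approx 20.891 i$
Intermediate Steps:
$l{\left(d,H \right)} = 13 + H + d$ ($l{\left(d,H \right)} = \left(H + d\right) + 13 = 13 + H + d$)
$S = \frac{109}{7}$ ($S = 13 + \left(-7 + 12\right) + \frac{-8 - 9}{4 + 3} = 13 + 5 - \frac{17}{7} = \frac{109}{7} \approx 15.571$)
$\sqrt{S - 452} = \sqrt{\frac{109}{7} - 452} = \sqrt{- \frac{3055}{7}} = \frac{i \sqrt{21385}}{7}$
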